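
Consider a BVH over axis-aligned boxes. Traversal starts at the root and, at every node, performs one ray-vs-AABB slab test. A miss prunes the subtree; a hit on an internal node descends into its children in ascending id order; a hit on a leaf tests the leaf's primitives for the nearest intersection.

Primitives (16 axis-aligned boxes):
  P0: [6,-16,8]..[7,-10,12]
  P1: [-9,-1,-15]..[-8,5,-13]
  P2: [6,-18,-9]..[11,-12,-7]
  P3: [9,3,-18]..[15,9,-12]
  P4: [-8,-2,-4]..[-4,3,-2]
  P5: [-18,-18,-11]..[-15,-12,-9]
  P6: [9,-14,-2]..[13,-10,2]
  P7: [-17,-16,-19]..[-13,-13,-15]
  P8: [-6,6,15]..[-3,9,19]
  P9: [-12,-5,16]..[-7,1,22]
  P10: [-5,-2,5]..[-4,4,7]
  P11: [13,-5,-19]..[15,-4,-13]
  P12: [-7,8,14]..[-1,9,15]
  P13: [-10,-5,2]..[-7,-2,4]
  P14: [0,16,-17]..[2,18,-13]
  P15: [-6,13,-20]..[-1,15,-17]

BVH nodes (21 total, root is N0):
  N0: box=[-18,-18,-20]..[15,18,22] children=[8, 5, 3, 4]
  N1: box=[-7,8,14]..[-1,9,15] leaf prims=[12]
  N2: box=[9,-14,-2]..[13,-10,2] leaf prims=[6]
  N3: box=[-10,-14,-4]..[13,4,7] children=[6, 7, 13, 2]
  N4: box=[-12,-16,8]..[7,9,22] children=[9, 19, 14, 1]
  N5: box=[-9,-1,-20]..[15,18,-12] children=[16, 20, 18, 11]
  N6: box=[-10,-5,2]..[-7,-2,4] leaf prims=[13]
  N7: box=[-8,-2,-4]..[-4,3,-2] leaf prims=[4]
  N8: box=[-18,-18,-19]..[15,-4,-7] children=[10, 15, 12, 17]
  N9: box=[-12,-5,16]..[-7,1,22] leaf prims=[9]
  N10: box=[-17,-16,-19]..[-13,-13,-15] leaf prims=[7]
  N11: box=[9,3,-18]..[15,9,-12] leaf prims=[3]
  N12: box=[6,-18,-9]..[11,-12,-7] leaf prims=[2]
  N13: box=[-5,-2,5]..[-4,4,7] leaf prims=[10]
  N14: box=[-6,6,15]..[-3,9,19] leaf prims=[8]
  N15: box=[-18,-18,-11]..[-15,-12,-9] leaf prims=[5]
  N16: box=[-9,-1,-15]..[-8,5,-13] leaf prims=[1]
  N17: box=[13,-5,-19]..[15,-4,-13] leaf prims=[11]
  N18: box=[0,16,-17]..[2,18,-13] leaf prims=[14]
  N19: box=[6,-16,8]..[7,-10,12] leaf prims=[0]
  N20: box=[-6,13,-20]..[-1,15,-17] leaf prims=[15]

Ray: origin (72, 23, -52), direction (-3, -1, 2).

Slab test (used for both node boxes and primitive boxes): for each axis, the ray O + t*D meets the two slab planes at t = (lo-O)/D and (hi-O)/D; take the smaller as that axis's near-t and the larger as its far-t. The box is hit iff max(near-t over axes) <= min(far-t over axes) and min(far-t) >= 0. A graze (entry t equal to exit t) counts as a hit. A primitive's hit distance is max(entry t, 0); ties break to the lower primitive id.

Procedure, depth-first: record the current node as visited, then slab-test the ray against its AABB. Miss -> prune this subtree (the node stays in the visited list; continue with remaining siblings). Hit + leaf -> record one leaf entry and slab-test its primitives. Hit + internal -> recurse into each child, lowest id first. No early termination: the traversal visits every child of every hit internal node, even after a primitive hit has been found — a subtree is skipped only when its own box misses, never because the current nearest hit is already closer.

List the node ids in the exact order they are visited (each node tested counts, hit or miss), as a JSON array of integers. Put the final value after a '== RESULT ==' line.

Traverse from the root:
N0 x:[19,30] y:[5,41] z:[16,37] -> hit [19,30], descend [3, 4, 5, 8]
  N3 x:[59/3,82/3] y:[19,37] z:[24,59/2] -> hit [24,82/3], descend [2, 6, 7, 13]
    N2 x:[59/3,21] y:[33,37] z:[25,27] -> miss, prune
    N6 x:[79/3,82/3] y:[25,28] z:[27,28] -> hit [27,82/3] leaf, test {P13@t=27}
    N7 x:[76/3,80/3] y:[20,25] z:[24,25] -> miss, prune
    N13 x:[76/3,77/3] y:[19,25] z:[57/2,59/2] -> miss, prune
  N4 x:[65/3,28] y:[14,39] z:[30,37] -> miss, prune
  N5 x:[19,27] y:[5,24] z:[16,20] -> hit [19,20], descend [11, 16, 18, 20]
    N11 x:[19,21] y:[14,20] z:[17,20] -> hit [19,20] leaf, test {P3@t=19}
    N16 x:[80/3,27] y:[18,24] z:[37/2,39/2] -> miss, prune
    N18 x:[70/3,24] y:[5,7] z:[35/2,39/2] -> miss, prune
    N20 x:[73/3,26] y:[8,10] z:[16,35/2] -> miss, prune
  N8 x:[19,30] y:[27,41] z:[33/2,45/2] -> miss, prune

Visited [0, 3, 2, 6, 7, 13, 4, 5, 11, 16, 18, 20, 8]. Tests: 13 box, 2 leaf. Nearest: P3.

== RESULT ==
[0, 3, 2, 6, 7, 13, 4, 5, 11, 16, 18, 20, 8]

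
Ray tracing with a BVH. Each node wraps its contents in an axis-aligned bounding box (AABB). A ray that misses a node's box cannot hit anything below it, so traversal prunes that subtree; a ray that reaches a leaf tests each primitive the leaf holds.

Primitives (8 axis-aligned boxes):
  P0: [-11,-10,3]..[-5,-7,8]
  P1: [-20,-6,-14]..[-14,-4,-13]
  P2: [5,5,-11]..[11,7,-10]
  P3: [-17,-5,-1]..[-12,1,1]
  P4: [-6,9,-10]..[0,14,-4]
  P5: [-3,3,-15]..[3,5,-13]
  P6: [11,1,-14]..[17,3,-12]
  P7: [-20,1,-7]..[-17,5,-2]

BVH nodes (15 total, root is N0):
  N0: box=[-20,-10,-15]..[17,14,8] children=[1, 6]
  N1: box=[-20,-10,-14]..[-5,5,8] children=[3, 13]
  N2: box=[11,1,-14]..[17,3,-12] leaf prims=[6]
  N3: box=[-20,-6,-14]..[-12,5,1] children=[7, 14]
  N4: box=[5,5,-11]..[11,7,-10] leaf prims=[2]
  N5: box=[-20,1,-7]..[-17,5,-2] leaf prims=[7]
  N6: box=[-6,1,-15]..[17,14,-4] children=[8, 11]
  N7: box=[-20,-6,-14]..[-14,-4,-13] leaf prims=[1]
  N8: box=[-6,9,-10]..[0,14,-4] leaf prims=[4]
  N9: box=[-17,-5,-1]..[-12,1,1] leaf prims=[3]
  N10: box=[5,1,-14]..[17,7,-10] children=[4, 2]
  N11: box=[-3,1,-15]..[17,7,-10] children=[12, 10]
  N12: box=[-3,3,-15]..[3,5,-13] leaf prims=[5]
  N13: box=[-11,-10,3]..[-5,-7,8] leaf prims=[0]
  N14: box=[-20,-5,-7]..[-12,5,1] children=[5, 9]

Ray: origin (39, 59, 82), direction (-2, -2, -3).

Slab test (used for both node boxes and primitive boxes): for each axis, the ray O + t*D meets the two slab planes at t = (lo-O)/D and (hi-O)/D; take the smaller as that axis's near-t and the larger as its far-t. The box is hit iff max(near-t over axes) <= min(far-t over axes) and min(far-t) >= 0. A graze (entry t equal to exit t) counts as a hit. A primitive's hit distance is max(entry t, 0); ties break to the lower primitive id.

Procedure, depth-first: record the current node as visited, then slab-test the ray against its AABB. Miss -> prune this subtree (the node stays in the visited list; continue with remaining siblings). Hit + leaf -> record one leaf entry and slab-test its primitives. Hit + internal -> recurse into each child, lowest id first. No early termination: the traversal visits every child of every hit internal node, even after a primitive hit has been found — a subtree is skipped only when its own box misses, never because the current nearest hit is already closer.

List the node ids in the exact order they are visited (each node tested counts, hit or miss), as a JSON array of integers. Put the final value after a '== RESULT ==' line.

Walk:
N0 x:[11,59/2] y:[45/2,69/2] z:[74/3,97/3] -> hit [74/3,59/2], descend [1, 6]
  N1 x:[22,59/2] y:[27,69/2] z:[74/3,32] -> hit [27,59/2], descend [3, 13]
    N3 x:[51/2,59/2] y:[27,65/2] z:[27,32] -> hit [27,59/2], descend [7, 14]
      N7 x:[53/2,59/2] y:[63/2,65/2] z:[95/3,32] -> miss, prune
      N14 x:[51/2,59/2] y:[27,32] z:[27,89/3] -> hit [27,59/2], descend [5, 9]
        N5 x:[28,59/2] y:[27,29] z:[28,89/3] -> hit [28,29] leaf, test {P7@t=28}
        N9 x:[51/2,28] y:[29,32] z:[27,83/3] -> miss, prune
    N13 x:[22,25] y:[33,69/2] z:[74/3,79/3] -> miss, prune
  N6 x:[11,45/2] y:[45/2,29] z:[86/3,97/3] -> miss, prune

Summary -> nodes [0, 1, 3, 7, 14, 5, 9, 13, 6]; box-tests=9; leaf-entries=1; first=P7

== RESULT ==
[0, 1, 3, 7, 14, 5, 9, 13, 6]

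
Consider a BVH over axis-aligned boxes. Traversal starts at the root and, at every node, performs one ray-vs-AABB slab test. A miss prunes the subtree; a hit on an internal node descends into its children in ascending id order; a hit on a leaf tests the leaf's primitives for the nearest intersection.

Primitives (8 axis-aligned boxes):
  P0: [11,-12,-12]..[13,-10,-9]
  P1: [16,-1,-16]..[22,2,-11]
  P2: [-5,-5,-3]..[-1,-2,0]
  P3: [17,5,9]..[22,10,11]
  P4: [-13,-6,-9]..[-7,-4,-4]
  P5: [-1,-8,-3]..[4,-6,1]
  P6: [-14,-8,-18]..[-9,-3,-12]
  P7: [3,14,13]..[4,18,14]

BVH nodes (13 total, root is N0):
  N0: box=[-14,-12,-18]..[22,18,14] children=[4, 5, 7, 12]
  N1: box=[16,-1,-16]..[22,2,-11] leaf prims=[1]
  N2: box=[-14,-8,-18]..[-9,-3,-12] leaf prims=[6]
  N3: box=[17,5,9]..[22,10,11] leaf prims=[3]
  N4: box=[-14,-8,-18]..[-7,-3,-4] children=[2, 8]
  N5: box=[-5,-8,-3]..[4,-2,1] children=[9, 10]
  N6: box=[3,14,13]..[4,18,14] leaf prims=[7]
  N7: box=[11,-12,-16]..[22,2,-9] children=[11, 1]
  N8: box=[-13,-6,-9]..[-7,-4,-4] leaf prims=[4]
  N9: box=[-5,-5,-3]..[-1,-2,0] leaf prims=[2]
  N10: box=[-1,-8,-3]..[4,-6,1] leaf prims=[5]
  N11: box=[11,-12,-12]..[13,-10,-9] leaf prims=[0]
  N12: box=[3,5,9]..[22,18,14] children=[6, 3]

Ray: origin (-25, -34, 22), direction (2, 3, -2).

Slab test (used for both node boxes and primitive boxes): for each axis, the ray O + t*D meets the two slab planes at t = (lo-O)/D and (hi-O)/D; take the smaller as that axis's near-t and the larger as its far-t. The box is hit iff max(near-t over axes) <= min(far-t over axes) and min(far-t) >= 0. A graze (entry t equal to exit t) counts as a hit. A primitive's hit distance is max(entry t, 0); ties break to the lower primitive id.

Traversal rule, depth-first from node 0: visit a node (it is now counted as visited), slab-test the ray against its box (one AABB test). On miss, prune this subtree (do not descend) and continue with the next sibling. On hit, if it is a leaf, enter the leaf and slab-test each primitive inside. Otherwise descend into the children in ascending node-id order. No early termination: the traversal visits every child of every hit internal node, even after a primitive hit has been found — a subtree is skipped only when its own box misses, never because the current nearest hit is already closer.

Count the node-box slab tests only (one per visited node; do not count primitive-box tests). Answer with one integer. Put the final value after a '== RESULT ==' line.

Walk:
N0 x:[11/2,47/2] y:[22/3,52/3] z:[4,20] -> hit [22/3,52/3], descend [4, 5, 7, 12]
  N4 x:[11/2,9] y:[26/3,31/3] z:[13,20] -> miss, prune
  N5 x:[10,29/2] y:[26/3,32/3] z:[21/2,25/2] -> hit [21/2,32/3], descend [9, 10]
    N9 x:[10,12] y:[29/3,32/3] z:[11,25/2] -> miss, prune
    N10 x:[12,29/2] y:[26/3,28/3] z:[21/2,25/2] -> miss, prune
  N7 x:[18,47/2] y:[22/3,12] z:[31/2,19] -> miss, prune
  N12 x:[14,47/2] y:[13,52/3] z:[4,13/2] -> miss, prune

order=[0, 4, 5, 9, 10, 7, 12]  |boxes|=7  |leaves|=0  hit=miss

== RESULT ==
7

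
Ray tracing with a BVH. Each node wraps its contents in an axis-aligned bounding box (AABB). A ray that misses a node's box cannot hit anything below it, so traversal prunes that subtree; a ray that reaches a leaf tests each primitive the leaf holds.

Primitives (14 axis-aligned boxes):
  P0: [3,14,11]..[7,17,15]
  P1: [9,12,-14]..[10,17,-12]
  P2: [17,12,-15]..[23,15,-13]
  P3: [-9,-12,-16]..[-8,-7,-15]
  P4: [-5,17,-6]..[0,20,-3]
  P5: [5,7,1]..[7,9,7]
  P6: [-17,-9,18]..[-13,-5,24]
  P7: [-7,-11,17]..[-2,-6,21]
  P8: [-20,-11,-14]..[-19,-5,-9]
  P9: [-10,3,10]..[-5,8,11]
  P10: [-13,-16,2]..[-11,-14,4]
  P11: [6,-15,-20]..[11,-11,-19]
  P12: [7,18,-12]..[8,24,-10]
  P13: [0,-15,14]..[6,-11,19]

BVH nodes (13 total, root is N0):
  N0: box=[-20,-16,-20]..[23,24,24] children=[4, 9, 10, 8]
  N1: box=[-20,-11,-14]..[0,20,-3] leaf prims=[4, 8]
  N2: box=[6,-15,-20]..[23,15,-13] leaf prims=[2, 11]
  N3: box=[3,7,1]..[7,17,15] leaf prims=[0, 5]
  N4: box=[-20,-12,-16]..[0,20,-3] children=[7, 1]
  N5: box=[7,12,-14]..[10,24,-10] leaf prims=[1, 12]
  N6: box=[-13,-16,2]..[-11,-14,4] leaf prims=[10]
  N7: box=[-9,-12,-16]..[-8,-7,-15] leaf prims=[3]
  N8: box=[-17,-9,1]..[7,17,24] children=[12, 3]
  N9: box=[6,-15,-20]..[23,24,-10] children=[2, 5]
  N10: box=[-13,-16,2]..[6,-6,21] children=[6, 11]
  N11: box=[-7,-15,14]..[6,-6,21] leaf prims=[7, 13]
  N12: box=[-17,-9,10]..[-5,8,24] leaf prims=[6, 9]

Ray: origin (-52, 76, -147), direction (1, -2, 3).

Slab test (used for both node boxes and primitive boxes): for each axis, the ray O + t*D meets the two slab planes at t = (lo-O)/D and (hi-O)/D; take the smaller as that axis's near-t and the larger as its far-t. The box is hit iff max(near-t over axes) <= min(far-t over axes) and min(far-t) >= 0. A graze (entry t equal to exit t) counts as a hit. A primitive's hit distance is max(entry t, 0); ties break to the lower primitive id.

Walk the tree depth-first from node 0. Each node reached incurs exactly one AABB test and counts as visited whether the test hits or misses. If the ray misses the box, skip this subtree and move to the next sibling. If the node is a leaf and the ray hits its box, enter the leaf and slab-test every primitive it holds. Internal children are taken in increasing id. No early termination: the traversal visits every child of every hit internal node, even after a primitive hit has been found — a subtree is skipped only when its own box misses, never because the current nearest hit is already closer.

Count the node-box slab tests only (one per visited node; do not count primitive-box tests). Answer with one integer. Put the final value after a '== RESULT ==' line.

Trace the traversal:
N0 x:[32,75] y:[26,46] z:[127/3,57] -> hit [127/3,46], descend [4, 8, 9, 10]
  N4 x:[32,52] y:[28,44] z:[131/3,48] -> hit [131/3,44], descend [1, 7]
    N1 x:[32,52] y:[28,87/2] z:[133/3,48] -> miss, prune
    N7 x:[43,44] y:[83/2,44] z:[131/3,44] -> hit [131/3,44] leaf, test {P3@t=131/3}
  N8 x:[35,59] y:[59/2,85/2] z:[148/3,57] -> miss, prune
  N9 x:[58,75] y:[26,91/2] z:[127/3,137/3] -> miss, prune
  N10 x:[39,58] y:[41,46] z:[149/3,56] -> miss, prune

Summary -> nodes [0, 4, 1, 7, 8, 9, 10]; box-tests=7; leaf-entries=1; first=P3

== RESULT ==
7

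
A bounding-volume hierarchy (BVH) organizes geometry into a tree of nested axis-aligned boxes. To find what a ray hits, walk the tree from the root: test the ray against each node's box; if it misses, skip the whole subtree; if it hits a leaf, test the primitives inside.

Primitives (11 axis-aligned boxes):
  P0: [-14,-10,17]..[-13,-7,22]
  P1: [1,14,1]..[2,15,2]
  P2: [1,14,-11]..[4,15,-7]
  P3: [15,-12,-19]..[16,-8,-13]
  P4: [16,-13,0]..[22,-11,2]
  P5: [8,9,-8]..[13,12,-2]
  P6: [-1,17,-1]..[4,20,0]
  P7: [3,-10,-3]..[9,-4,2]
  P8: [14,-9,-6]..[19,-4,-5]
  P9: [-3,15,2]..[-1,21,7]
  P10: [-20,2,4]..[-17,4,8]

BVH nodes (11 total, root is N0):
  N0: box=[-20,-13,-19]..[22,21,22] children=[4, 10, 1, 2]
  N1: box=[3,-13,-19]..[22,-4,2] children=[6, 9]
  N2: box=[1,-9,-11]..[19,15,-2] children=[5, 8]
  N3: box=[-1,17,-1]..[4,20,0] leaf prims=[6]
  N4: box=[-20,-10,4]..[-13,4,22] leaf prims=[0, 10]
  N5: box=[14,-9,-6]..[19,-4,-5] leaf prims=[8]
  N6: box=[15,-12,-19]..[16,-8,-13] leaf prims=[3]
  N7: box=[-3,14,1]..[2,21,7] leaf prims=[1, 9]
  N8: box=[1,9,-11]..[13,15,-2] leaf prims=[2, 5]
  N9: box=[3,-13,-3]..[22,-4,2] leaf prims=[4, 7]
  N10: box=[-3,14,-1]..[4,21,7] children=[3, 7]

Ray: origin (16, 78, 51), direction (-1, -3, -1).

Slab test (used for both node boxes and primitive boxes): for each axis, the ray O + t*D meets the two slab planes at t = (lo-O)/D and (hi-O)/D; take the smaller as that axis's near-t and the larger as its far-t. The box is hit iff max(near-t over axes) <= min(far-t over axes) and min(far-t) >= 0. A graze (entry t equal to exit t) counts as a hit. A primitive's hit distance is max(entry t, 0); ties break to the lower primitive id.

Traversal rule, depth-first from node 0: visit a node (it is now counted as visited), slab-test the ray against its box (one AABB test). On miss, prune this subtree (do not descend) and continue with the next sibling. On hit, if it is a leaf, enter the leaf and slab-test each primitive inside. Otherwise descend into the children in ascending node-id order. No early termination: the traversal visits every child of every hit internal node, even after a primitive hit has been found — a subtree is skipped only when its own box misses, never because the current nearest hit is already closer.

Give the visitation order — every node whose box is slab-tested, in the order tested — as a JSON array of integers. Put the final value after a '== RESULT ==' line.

Traverse from the root:
N0 x:[-6,36] y:[19,91/3] z:[29,70] -> hit [29,91/3], descend [1, 2, 4, 10]
  N1 x:[-6,13] y:[82/3,91/3] z:[49,70] -> miss, prune
  N2 x:[-3,15] y:[21,29] z:[53,62] -> miss, prune
  N4 x:[29,36] y:[74/3,88/3] z:[29,47] -> hit [29,88/3] leaf, test {P0@t=29, P10(miss)}
  N10 x:[12,19] y:[19,64/3] z:[44,52] -> miss, prune

Summary -> nodes [0, 1, 2, 4, 10]; box-tests=5; leaf-entries=1; first=P0

== RESULT ==
[0, 1, 2, 4, 10]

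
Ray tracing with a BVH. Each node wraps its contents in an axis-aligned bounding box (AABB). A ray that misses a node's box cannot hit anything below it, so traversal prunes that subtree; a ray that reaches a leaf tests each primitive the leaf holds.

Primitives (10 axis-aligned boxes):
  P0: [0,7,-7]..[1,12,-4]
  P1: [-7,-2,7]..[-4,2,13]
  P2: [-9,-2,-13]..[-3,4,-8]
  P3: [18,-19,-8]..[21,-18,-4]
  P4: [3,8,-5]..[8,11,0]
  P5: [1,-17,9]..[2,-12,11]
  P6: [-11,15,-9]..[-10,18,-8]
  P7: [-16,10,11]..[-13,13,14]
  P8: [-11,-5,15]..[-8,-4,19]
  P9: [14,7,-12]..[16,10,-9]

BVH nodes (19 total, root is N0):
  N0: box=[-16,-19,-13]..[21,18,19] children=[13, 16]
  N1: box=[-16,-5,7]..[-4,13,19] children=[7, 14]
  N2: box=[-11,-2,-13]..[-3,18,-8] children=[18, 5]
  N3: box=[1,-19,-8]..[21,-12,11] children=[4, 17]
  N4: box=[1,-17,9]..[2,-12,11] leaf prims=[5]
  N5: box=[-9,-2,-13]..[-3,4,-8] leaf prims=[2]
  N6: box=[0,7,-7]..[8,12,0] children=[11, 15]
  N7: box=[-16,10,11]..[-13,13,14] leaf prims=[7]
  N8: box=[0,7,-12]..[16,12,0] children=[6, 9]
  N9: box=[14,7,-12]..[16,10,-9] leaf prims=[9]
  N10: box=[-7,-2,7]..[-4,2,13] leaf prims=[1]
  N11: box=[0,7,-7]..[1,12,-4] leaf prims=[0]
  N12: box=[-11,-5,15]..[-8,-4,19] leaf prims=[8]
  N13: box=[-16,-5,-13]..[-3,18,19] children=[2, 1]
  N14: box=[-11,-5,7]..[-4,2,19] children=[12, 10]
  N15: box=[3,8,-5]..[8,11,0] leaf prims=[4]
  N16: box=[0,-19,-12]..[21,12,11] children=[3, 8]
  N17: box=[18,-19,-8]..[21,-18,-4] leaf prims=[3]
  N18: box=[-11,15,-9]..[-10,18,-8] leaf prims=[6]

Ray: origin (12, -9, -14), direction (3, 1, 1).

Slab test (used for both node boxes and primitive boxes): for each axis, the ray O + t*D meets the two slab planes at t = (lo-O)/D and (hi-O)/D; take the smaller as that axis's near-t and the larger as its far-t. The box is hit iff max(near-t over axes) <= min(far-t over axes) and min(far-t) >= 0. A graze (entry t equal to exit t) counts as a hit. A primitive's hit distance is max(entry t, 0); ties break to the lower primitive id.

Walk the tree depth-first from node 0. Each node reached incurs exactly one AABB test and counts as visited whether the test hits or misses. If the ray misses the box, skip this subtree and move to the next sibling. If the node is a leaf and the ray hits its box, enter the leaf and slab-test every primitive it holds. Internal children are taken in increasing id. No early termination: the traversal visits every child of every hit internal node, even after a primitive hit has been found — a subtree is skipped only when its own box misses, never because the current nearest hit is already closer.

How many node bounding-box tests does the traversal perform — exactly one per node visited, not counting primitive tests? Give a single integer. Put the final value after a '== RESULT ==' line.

Walk:
N0 x:[-28/3,3] y:[-10,27] z:[1,33] -> hit [1,3], descend [13, 16]
  N13 x:[-28/3,-5] y:[4,27] z:[1,33] -> miss, prune
  N16 x:[-4,3] y:[-10,21] z:[2,25] -> hit [2,3], descend [3, 8]
    N3 x:[-11/3,3] y:[-10,-3] z:[6,25] -> miss, prune
    N8 x:[-4,4/3] y:[16,21] z:[2,14] -> miss, prune

Summary -> nodes [0, 13, 16, 3, 8]; box-tests=5; leaf-entries=0; first=miss

== RESULT ==
5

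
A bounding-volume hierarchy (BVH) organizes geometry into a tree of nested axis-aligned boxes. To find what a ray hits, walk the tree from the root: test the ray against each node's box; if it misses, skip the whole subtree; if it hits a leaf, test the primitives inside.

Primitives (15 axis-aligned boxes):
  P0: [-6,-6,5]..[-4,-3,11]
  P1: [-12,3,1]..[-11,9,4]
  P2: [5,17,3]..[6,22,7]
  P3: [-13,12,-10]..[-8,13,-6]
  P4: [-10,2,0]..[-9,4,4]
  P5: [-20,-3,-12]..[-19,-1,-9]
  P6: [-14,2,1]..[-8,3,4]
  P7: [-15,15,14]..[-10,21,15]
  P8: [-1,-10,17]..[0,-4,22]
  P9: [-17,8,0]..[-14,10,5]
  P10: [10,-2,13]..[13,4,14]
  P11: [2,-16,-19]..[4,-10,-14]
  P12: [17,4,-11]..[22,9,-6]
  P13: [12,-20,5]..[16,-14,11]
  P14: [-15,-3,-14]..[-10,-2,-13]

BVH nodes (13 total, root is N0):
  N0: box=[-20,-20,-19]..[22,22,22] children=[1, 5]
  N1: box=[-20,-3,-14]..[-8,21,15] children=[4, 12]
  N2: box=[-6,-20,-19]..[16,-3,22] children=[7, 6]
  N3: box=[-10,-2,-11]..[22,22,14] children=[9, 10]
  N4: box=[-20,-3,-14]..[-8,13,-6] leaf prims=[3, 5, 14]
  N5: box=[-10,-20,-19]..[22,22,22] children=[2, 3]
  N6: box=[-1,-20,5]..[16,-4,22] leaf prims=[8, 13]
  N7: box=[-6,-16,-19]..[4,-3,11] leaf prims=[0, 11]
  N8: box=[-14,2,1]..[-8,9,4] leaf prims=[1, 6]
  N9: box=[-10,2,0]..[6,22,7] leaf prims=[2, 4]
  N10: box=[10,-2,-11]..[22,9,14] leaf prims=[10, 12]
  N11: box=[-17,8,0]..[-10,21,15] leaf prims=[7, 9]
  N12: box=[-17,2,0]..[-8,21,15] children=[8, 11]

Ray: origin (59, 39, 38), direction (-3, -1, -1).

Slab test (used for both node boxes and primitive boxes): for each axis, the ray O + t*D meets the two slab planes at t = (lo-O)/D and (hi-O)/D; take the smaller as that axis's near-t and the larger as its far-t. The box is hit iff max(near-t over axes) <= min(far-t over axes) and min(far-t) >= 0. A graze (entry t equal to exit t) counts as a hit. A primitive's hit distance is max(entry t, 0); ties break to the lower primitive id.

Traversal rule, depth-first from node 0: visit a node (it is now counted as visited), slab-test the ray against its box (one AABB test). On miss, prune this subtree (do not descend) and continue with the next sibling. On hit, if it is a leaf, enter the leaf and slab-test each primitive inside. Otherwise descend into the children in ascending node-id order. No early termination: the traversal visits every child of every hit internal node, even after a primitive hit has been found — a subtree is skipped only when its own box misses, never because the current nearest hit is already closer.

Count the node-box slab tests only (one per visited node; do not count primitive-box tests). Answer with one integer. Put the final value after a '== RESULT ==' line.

Trace the traversal:
N0 x:[37/3,79/3] y:[17,59] z:[16,57] -> hit [17,79/3], descend [1, 5]
  N1 x:[67/3,79/3] y:[18,42] z:[23,52] -> hit [23,79/3], descend [4, 12]
    N4 x:[67/3,79/3] y:[26,42] z:[44,52] -> miss, prune
    N12 x:[67/3,76/3] y:[18,37] z:[23,38] -> hit [23,76/3], descend [8, 11]
      N8 x:[67/3,73/3] y:[30,37] z:[34,37] -> miss, prune
      N11 x:[23,76/3] y:[18,31] z:[23,38] -> hit [23,76/3] leaf, test {P7@t=23, P9(miss)}
  N5 x:[37/3,23] y:[17,59] z:[16,57] -> hit [17,23], descend [2, 3]
    N2 x:[43/3,65/3] y:[42,59] z:[16,57] -> miss, prune
    N3 x:[37/3,23] y:[17,41] z:[24,49] -> miss, prune

Visited [0, 1, 4, 12, 8, 11, 5, 2, 3]. Tests: 9 box, 1 leaf. Nearest: P7.

== RESULT ==
9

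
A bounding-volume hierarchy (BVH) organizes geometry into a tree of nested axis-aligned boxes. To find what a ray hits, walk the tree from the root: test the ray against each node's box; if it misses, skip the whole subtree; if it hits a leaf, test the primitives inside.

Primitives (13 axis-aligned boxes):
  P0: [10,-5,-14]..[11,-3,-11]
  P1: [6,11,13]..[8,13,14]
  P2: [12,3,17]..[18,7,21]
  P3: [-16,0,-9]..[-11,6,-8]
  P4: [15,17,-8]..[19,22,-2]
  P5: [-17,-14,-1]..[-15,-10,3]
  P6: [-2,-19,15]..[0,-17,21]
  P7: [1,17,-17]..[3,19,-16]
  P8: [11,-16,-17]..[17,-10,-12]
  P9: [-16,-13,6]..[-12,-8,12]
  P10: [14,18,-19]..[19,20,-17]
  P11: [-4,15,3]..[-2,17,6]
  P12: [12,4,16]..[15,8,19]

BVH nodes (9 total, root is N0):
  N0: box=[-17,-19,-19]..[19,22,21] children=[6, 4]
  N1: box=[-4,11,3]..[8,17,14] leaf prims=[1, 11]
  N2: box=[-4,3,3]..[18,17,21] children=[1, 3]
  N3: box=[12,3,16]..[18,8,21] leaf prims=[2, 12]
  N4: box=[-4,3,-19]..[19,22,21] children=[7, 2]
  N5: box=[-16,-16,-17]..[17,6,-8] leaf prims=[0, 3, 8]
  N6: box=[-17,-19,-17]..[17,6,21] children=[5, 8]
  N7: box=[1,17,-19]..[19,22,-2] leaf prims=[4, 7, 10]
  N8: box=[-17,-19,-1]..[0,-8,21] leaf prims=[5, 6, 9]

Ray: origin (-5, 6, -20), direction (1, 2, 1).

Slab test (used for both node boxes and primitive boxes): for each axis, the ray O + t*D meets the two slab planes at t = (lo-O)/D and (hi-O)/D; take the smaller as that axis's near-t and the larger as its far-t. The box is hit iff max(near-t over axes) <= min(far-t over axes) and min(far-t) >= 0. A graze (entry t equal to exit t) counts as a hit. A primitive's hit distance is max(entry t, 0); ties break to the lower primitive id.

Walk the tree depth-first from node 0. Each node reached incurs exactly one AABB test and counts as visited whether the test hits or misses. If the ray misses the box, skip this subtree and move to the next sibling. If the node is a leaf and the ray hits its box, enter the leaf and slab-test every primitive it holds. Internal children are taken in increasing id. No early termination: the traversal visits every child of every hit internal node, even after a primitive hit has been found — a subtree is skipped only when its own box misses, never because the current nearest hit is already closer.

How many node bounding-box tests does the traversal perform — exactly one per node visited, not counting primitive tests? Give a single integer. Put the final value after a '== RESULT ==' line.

Walk:
N0 x:[-12,24] y:[-25/2,8] z:[1,41] -> hit [1,8], descend [4, 6]
  N4 x:[1,24] y:[-3/2,8] z:[1,41] -> hit [1,8], descend [2, 7]
    N2 x:[1,23] y:[-3/2,11/2] z:[23,41] -> miss, prune
    N7 x:[6,24] y:[11/2,8] z:[1,18] -> hit [6,8] leaf, test {P4(miss), P7(miss), P10(miss)}
  N6 x:[-12,22] y:[-25/2,0] z:[3,41] -> miss, prune

Visited [0, 4, 2, 7, 6]. Tests: 5 box, 1 leaf. Nearest: miss.

== RESULT ==
5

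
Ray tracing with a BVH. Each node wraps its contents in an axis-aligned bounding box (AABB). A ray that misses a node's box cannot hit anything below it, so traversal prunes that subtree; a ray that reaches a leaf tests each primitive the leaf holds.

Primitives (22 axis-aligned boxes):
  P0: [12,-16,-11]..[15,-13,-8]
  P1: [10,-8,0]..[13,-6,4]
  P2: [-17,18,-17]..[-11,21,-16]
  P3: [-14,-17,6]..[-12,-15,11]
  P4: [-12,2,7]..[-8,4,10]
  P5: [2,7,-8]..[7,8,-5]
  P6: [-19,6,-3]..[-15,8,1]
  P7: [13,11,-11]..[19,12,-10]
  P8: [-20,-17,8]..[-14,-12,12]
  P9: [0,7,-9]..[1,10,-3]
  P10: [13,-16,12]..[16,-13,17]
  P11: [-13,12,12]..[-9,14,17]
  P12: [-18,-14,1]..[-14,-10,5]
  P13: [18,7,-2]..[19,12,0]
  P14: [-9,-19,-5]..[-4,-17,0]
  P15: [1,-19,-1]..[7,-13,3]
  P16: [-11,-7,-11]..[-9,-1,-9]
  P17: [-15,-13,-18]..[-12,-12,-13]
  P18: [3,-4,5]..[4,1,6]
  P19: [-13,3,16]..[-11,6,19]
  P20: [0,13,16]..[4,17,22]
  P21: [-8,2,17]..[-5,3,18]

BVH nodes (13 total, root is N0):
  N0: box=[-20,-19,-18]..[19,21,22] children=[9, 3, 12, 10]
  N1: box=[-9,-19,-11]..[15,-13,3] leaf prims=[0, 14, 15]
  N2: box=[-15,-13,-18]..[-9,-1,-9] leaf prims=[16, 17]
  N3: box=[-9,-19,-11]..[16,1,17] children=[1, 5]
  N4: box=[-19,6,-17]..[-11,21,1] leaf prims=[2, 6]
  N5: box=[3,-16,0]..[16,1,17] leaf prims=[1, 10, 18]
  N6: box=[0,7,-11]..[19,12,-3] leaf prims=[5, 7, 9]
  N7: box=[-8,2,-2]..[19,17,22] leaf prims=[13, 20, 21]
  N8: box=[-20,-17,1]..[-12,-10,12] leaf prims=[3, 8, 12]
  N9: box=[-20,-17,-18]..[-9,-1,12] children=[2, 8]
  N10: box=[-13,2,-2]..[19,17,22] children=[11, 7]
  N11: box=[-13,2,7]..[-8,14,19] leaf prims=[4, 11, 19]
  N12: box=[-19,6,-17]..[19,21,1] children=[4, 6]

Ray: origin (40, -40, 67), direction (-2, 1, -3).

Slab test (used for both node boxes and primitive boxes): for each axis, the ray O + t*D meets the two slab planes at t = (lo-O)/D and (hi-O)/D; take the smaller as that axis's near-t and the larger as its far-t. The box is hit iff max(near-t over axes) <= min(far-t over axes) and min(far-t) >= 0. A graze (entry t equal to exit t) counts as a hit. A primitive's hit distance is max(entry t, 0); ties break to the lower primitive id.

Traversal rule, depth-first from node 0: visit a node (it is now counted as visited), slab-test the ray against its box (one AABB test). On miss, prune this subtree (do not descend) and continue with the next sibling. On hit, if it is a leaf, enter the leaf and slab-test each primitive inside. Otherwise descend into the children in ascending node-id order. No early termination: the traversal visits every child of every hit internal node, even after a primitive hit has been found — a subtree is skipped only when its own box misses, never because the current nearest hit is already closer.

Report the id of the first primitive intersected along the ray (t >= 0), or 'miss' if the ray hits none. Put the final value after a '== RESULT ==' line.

Walk:
N0 x:[21/2,30] y:[21,61] z:[15,85/3] -> hit [21,85/3], descend [3, 9, 10, 12]
  N3 x:[12,49/2] y:[21,41] z:[50/3,26] -> hit [21,49/2], descend [1, 5]
    N1 x:[25/2,49/2] y:[21,27] z:[64/3,26] -> hit [64/3,49/2] leaf, test {P0(miss), P14@t=67/3, P15(miss)}
    N5 x:[12,37/2] y:[24,41] z:[50/3,67/3] -> miss, prune
  N9 x:[49/2,30] y:[23,39] z:[55/3,85/3] -> hit [49/2,85/3], descend [2, 8]
    N2 x:[49/2,55/2] y:[27,39] z:[76/3,85/3] -> hit [27,55/2] leaf, test {P16(miss), P17@t=27}
    N8 x:[26,30] y:[23,30] z:[55/3,22] -> miss, prune
  N10 x:[21/2,53/2] y:[42,57] z:[15,23] -> miss, prune
  N12 x:[21/2,59/2] y:[46,61] z:[22,28] -> miss, prune

order=[0, 3, 1, 5, 9, 2, 8, 10, 12]  |boxes|=9  |leaves|=2  hit=P14

== RESULT ==
14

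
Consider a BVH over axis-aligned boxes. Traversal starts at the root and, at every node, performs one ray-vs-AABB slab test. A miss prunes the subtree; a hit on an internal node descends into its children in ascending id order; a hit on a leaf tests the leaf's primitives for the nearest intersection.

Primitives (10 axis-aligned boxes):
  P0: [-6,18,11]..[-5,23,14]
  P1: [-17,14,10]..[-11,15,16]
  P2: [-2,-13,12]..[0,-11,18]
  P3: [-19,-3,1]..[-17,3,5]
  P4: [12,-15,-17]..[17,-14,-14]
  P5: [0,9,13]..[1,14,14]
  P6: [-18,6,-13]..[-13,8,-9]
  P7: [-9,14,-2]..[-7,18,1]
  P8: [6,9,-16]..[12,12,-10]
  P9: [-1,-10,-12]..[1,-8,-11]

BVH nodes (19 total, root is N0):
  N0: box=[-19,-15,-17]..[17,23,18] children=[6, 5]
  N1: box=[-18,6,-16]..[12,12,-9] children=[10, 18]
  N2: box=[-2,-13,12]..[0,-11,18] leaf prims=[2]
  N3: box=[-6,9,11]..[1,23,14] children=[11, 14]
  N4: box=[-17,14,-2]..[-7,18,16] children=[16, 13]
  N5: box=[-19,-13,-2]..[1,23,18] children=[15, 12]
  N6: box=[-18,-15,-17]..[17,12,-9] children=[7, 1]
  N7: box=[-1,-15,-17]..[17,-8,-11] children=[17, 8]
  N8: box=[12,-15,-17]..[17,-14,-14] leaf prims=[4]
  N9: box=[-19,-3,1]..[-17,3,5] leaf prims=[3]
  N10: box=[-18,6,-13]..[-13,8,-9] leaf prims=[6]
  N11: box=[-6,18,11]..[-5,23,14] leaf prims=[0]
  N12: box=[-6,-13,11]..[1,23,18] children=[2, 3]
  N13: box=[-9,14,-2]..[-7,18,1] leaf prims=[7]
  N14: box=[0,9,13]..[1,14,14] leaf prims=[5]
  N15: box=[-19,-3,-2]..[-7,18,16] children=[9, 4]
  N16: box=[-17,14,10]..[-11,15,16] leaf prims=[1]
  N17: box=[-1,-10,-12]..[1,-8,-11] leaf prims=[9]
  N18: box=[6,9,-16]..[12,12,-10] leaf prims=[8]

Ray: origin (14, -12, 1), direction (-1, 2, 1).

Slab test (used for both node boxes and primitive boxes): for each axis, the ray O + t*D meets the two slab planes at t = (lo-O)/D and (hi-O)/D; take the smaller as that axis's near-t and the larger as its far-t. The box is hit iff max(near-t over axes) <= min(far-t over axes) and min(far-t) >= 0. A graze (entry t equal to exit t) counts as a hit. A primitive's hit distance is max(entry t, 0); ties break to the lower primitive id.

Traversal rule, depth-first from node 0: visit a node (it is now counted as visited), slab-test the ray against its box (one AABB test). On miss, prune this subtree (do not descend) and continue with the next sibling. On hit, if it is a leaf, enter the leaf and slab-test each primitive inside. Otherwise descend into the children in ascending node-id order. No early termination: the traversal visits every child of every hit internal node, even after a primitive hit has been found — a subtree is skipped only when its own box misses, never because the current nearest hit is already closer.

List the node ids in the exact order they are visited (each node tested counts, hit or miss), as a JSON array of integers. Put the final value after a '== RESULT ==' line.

Walk:
N0 x:[-3,33] y:[-3/2,35/2] z:[-18,17] -> hit [-3/2,17], descend [5, 6]
  N5 x:[13,33] y:[-1/2,35/2] z:[-3,17] -> hit [13,17], descend [12, 15]
    N12 x:[13,20] y:[-1/2,35/2] z:[10,17] -> hit [13,17], descend [2, 3]
      N2 x:[14,16] y:[-1/2,1/2] z:[11,17] -> miss, prune
      N3 x:[13,20] y:[21/2,35/2] z:[10,13] -> hit [13,13], descend [11, 14]
        N11 x:[19,20] y:[15,35/2] z:[10,13] -> miss, prune
        N14 x:[13,14] y:[21/2,13] z:[12,13] -> hit [13,13] leaf, test {P5@t=13}
    N15 x:[21,33] y:[9/2,15] z:[-3,15] -> miss, prune
  N6 x:[-3,32] y:[-3/2,12] z:[-18,-10] -> miss, prune

9 AABB tests over nodes [0, 5, 12, 2, 3, 11, 14, 15, 6]; 1 leaf entered; closest P5.

== RESULT ==
[0, 5, 12, 2, 3, 11, 14, 15, 6]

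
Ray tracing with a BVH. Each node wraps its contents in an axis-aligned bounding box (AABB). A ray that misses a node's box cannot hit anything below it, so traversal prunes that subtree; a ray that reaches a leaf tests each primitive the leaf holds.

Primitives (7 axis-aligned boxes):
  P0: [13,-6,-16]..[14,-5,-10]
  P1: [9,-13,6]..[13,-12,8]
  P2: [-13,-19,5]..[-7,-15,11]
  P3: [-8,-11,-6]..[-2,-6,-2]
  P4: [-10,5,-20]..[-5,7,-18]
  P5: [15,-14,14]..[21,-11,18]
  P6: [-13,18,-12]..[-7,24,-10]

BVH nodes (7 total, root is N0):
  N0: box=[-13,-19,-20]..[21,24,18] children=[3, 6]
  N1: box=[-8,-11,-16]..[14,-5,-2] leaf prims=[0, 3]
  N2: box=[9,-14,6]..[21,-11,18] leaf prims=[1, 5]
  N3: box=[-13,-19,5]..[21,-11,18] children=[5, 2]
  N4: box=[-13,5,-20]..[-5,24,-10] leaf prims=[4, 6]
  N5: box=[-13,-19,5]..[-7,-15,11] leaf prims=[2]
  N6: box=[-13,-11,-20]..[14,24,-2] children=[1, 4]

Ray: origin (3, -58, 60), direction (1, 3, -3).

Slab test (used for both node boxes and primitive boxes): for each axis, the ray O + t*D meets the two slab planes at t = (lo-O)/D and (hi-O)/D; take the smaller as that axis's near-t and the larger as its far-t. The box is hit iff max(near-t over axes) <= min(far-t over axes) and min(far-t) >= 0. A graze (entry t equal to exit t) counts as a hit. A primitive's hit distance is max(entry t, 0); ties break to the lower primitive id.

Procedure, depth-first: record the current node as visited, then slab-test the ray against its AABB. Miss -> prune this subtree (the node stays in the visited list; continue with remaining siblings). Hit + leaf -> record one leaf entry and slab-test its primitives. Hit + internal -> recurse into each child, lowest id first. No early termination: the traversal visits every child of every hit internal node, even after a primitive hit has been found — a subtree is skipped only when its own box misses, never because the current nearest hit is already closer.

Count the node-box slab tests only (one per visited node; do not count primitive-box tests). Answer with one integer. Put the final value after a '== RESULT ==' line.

Traverse from the root:
N0 x:[-16,18] y:[13,82/3] z:[14,80/3] -> hit [14,18], descend [3, 6]
  N3 x:[-16,18] y:[13,47/3] z:[14,55/3] -> hit [14,47/3], descend [2, 5]
    N2 x:[6,18] y:[44/3,47/3] z:[14,18] -> hit [44/3,47/3] leaf, test {P1(miss), P5@t=44/3}
    N5 x:[-16,-10] y:[13,43/3] z:[49/3,55/3] -> miss, prune
  N6 x:[-16,11] y:[47/3,82/3] z:[62/3,80/3] -> miss, prune

order=[0, 3, 2, 5, 6]  |boxes|=5  |leaves|=1  hit=P5

== RESULT ==
5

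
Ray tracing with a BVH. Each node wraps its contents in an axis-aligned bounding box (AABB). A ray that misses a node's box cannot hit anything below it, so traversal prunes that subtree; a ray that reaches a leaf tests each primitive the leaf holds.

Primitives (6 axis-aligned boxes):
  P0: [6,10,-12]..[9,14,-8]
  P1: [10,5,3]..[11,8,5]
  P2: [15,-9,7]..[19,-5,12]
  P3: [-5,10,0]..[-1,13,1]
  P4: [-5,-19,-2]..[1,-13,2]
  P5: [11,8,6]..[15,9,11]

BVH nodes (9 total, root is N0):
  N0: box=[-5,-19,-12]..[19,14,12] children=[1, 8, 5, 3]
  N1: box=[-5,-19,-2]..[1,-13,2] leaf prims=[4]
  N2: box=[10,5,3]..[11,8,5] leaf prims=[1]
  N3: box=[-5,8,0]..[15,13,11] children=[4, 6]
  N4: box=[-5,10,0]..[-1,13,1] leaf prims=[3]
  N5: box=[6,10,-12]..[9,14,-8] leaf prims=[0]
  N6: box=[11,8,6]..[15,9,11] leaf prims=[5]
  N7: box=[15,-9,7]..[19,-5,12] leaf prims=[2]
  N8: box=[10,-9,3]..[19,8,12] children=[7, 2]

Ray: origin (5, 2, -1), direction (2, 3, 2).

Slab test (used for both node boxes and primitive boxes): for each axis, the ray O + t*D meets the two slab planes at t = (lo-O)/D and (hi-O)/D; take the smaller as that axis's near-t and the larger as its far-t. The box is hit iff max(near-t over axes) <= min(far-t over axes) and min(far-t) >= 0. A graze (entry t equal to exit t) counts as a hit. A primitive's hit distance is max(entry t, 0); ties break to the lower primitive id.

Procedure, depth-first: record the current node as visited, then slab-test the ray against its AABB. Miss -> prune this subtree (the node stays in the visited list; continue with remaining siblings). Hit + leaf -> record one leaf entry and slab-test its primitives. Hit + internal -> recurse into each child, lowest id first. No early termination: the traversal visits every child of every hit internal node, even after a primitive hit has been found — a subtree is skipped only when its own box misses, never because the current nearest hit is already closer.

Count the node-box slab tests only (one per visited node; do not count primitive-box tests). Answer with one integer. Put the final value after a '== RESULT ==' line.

Trace the traversal:
N0 x:[-5,7] y:[-7,4] z:[-11/2,13/2] -> hit [-5,4], descend [1, 3, 5, 8]
  N1 x:[-5,-2] y:[-7,-5] z:[-1/2,3/2] -> miss, prune
  N3 x:[-5,5] y:[2,11/3] z:[1/2,6] -> hit [2,11/3], descend [4, 6]
    N4 x:[-5,-3] y:[8/3,11/3] z:[1/2,1] -> miss, prune
    N6 x:[3,5] y:[2,7/3] z:[7/2,6] -> miss, prune
  N5 x:[1/2,2] y:[8/3,4] z:[-11/2,-7/2] -> miss, prune
  N8 x:[5/2,7] y:[-11/3,2] z:[2,13/2] -> miss, prune

Summary -> nodes [0, 1, 3, 4, 6, 5, 8]; box-tests=7; leaf-entries=0; first=miss

== RESULT ==
7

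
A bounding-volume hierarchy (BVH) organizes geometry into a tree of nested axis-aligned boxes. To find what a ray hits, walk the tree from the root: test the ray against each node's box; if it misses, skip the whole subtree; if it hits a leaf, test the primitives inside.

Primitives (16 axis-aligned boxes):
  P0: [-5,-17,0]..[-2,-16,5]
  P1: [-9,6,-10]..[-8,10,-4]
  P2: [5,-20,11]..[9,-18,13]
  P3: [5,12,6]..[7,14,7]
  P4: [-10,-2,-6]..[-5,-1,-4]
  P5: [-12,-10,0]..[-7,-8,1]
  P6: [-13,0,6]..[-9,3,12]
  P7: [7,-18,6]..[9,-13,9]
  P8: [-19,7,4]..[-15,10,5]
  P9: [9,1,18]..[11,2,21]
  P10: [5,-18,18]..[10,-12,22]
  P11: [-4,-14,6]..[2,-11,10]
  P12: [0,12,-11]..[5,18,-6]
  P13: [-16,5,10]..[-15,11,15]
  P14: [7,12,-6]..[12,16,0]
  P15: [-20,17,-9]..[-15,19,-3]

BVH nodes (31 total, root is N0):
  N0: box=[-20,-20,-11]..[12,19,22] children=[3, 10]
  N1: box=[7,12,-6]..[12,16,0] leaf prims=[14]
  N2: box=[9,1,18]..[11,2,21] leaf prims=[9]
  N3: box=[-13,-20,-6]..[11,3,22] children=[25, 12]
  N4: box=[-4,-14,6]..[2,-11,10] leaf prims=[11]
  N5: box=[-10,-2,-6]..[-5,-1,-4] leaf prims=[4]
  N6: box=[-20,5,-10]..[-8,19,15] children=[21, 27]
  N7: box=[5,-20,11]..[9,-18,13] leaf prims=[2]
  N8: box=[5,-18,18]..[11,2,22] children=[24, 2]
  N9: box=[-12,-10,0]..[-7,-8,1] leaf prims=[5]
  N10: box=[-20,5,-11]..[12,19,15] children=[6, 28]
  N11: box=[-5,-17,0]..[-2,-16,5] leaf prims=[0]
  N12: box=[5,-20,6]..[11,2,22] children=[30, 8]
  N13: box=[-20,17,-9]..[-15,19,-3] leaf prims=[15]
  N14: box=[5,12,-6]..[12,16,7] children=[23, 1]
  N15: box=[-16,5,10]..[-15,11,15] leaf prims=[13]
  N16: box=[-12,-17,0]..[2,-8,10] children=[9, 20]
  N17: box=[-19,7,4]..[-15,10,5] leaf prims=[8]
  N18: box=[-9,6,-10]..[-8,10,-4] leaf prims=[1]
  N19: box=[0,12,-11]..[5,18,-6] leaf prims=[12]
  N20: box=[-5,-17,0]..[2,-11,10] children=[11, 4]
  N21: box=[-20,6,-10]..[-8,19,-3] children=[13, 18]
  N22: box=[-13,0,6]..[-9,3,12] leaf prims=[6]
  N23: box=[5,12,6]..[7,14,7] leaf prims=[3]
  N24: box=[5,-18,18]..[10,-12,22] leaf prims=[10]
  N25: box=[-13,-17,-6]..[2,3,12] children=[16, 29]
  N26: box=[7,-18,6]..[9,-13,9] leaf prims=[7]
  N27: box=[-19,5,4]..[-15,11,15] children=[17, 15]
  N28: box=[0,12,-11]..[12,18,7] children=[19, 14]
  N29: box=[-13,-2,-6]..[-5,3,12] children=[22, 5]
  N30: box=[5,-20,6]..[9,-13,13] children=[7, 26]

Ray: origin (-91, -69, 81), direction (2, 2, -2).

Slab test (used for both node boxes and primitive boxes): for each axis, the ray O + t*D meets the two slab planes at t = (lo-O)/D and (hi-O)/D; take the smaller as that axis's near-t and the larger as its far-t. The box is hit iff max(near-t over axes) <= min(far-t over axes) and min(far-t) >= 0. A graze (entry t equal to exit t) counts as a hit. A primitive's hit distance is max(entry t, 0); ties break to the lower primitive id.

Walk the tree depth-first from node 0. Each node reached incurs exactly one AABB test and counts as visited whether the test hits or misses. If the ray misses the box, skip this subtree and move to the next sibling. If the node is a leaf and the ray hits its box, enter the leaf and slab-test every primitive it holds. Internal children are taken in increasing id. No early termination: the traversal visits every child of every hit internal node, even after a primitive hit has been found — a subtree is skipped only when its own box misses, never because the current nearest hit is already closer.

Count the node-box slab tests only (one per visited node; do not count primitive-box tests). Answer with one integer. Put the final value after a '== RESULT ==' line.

Walk:
N0 x:[71/2,103/2] y:[49/2,44] z:[59/2,46] -> hit [71/2,44], descend [3, 10]
  N3 x:[39,51] y:[49/2,36] z:[59/2,87/2] -> miss, prune
  N10 x:[71/2,103/2] y:[37,44] z:[33,46] -> hit [37,44], descend [6, 28]
    N6 x:[71/2,83/2] y:[37,44] z:[33,91/2] -> hit [37,83/2], descend [21, 27]
      N21 x:[71/2,83/2] y:[75/2,44] z:[42,91/2] -> miss, prune
      N27 x:[36,38] y:[37,40] z:[33,77/2] -> hit [37,38], descend [15, 17]
        N15 x:[75/2,38] y:[37,40] z:[33,71/2] -> miss, prune
        N17 x:[36,38] y:[38,79/2] z:[38,77/2] -> hit [38,38] leaf, test {P8@t=38}
    N28 x:[91/2,103/2] y:[81/2,87/2] z:[37,46] -> miss, prune

Summary -> nodes [0, 3, 10, 6, 21, 27, 15, 17, 28]; box-tests=9; leaf-entries=1; first=P8

== RESULT ==
9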